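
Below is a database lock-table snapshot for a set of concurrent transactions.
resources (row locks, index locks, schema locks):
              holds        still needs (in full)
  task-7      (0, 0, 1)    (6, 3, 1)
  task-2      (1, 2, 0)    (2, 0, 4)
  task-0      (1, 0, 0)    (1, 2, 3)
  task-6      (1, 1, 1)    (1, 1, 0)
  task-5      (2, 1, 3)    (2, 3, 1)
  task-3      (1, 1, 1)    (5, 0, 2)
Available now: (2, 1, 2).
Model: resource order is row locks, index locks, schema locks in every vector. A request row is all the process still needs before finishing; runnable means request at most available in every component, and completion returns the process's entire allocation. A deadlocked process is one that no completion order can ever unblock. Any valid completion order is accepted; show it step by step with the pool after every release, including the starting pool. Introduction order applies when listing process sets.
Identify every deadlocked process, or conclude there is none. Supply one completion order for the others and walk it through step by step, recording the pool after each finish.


Deadlocked: task-7, task-2, task-5 and task-3.
Key observation: after task-6, task-0 the pool peaks at (4, 2, 3), and each blocked process is short somewhere: task-7 on row locks, index locks; task-2 on schema locks; task-5 on index locks; task-3 on row locks.
A valid finishing order for the others: task-6, task-0. Check, step by step:
  pool = (2, 1, 2)
  run task-6 (needs (1, 1, 0), free (2, 1, 2)); after release of (1, 1, 1) the pool is (3, 2, 3)
  run task-0 (needs (1, 2, 3), free (3, 2, 3)); after release of (1, 0, 0) the pool is (4, 2, 3)
The blocked processes can never fit:
  task-7 cannot run: need (6, 3, 1) vs free (4, 2, 3) (insufficient row locks and index locks)
  task-2 cannot run: need (2, 0, 4) vs free (4, 2, 3) (insufficient schema locks)
  task-5 cannot run: need (2, 3, 1) vs free (4, 2, 3) (insufficient index locks)
  task-3 cannot run: need (5, 0, 2) vs free (4, 2, 3) (insufficient row locks)


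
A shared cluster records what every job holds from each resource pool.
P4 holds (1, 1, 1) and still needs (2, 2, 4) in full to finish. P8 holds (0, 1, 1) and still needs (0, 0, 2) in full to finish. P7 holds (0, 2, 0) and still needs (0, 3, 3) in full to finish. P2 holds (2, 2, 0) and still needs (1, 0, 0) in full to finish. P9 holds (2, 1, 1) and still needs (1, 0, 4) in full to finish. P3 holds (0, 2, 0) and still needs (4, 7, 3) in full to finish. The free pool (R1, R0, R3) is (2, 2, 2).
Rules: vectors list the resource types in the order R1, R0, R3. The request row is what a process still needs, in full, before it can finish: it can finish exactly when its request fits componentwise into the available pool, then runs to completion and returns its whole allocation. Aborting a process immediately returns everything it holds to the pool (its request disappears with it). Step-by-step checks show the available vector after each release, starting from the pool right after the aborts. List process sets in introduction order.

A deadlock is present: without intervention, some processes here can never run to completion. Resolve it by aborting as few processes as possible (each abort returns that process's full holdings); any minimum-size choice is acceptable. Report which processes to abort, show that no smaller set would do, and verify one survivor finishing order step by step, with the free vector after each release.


Abort P4.
Key observation: no ordering could ever have run P9 before the abort of P4; with (1, 1, 1) back in the pool it fits at step 3.
No smaller set exists: with zero aborts the deadlock remains.
Survivors finish in the order: P8, P7, P9, P3, P2. Check, step by step (pool after the aborts first):
  pool = (3, 3, 3)
  run P8 (needs (0, 0, 2), free (3, 3, 3)); after release of (0, 1, 1) the pool is (3, 4, 4)
  run P7 (needs (0, 3, 3), free (3, 4, 4)); after release of (0, 2, 0) the pool is (3, 6, 4)
  run P9 (needs (1, 0, 4), free (3, 6, 4)); after release of (2, 1, 1) the pool is (5, 7, 5)
  run P3 (needs (4, 7, 3), free (5, 7, 5)); after release of (0, 2, 0) the pool is (5, 9, 5)
  run P2 (needs (1, 0, 0), free (5, 9, 5)); after release of (2, 2, 0) the pool is (7, 11, 5)


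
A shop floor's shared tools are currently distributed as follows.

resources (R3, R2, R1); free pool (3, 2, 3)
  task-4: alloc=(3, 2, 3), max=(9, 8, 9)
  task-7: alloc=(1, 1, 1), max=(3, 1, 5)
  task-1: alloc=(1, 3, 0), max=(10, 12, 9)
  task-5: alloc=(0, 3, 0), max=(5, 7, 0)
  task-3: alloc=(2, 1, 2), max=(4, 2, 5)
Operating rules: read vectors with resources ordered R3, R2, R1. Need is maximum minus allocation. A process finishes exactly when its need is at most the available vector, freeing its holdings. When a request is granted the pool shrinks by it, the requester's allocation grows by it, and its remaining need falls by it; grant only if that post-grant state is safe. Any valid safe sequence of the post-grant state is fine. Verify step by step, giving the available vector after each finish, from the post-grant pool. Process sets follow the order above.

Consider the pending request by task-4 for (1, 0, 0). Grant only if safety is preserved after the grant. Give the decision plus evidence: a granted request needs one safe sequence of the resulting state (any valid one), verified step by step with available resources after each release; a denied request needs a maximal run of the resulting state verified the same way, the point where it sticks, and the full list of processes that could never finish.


GRANT — the state after the grant stays safe, e.g. via task-3, task-7, task-5, task-4, task-1.
Key observation: (2, 2, 3) free after granting still covers task-3 first, and each release covers the next.
Verifying the post-grant state step by step:
  pool = (2, 2, 3)
  task-3 needs (2, 1, 3) <= (2, 2, 3) -> finishes; pool += (2, 1, 2) = (4, 3, 5)
  task-7 needs (2, 0, 4) <= (4, 3, 5) -> finishes; pool += (1, 1, 1) = (5, 4, 6)
  task-5 needs (5, 4, 0) <= (5, 4, 6) -> finishes; pool += (0, 3, 0) = (5, 7, 6)
  task-4 needs (5, 6, 6) <= (5, 7, 6) -> finishes; pool += (4, 2, 3) = (9, 9, 9)
  task-1 needs (9, 9, 9) <= (9, 9, 9) -> finishes; pool += (1, 3, 0) = (10, 12, 9)


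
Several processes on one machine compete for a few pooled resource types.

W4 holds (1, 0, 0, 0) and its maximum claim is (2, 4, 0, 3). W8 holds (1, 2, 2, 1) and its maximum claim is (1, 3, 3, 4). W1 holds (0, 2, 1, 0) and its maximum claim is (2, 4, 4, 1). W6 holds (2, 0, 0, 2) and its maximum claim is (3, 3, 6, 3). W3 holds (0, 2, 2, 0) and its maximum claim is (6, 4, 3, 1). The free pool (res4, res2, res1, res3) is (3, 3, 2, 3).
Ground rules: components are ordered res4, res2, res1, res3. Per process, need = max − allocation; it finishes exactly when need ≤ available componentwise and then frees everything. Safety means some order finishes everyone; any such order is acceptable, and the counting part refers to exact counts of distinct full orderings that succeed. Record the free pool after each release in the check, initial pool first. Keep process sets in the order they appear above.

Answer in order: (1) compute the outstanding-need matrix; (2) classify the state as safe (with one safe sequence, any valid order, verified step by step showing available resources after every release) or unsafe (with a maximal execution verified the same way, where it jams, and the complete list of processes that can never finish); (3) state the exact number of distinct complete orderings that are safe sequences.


(1) Outstanding need per process (order res4, res2, res1, res3):
  W4: (1, 4, 0, 3)
  W8: (0, 1, 1, 3)
  W1: (2, 2, 3, 1)
  W6: (1, 3, 6, 1)
  W3: (6, 2, 1, 1)
(2) UNSAFE — no complete ordering exists.
Key observation: after W8, W1, W4 the pool peaks at (5, 7, 5, 4), and each blocked process is short somewhere: W6 on res1; W3 on res4.
A maximal execution: W8, W1, W4 — then nothing else fits. Verifying each step:
  pool = (3, 3, 2, 3)
  W8: need (0, 1, 1, 3) fits (3, 3, 2, 3); releases (1, 2, 2, 1), pool now (4, 5, 4, 4)
  W1: need (2, 2, 3, 1) fits (4, 5, 4, 4); releases (0, 2, 1, 0), pool now (4, 7, 5, 4)
  W4: need (1, 4, 0, 3) fits (4, 7, 5, 4); releases (1, 0, 0, 0), pool now (5, 7, 5, 4)
  W6 cannot run: need (1, 3, 6, 1) vs free (5, 7, 5, 4) (insufficient res1)
  W3 cannot run: need (6, 2, 1, 1) vs free (5, 7, 5, 4) (insufficient res4)
Processes that can never finish: W6 and W3.
(3) Precisely 0 of the possible complete orderings are safe sequences.


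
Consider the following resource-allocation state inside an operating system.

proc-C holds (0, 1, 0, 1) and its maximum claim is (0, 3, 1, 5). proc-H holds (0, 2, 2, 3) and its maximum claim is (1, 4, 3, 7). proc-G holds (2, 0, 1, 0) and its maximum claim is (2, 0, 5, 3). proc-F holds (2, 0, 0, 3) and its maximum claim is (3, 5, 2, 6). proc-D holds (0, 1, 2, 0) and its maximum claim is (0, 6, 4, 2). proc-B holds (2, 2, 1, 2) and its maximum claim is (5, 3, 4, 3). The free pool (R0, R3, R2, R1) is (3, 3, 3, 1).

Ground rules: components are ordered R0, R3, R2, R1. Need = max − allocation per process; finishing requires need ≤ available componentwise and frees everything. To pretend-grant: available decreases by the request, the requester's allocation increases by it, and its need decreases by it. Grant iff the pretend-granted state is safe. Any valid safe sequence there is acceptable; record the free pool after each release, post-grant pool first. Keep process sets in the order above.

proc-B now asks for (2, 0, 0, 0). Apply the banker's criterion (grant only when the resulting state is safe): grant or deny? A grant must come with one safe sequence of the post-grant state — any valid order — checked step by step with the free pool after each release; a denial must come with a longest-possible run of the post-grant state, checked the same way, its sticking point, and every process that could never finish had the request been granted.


GRANT — the state after the grant stays safe, e.g. via proc-B, proc-F, proc-C, proc-G, proc-H, proc-D.
Key observation: the grant leaves (1, 3, 3, 1) free — enough for proc-B, whose release restarts the cascade.
Step-by-step check of the post-grant state:
  pool = (1, 3, 3, 1)
  run proc-B (needs (1, 1, 3, 1), free (1, 3, 3, 1)); after release of (4, 2, 1, 2) the pool is (5, 5, 4, 3)
  run proc-F (needs (1, 5, 2, 3), free (5, 5, 4, 3)); after release of (2, 0, 0, 3) the pool is (7, 5, 4, 6)
  run proc-C (needs (0, 2, 1, 4), free (7, 5, 4, 6)); after release of (0, 1, 0, 1) the pool is (7, 6, 4, 7)
  run proc-G (needs (0, 0, 4, 3), free (7, 6, 4, 7)); after release of (2, 0, 1, 0) the pool is (9, 6, 5, 7)
  run proc-H (needs (1, 2, 1, 4), free (9, 6, 5, 7)); after release of (0, 2, 2, 3) the pool is (9, 8, 7, 10)
  run proc-D (needs (0, 5, 2, 2), free (9, 8, 7, 10)); after release of (0, 1, 2, 0) the pool is (9, 9, 9, 10)


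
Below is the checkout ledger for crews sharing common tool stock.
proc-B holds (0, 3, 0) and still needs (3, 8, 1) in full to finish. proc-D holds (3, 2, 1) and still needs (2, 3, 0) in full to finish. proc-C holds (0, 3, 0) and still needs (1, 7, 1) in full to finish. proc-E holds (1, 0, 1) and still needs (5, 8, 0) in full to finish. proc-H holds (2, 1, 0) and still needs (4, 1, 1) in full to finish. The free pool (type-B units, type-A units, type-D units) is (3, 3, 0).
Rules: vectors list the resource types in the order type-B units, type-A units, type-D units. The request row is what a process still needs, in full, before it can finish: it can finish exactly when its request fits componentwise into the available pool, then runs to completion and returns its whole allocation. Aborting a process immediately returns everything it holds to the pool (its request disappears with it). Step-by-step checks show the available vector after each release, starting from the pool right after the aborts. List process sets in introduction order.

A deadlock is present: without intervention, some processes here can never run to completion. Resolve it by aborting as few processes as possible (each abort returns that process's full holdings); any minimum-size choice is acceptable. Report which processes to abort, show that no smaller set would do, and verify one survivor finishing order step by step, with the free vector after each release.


The answer: abort proc-C.
Key observation: proc-E was stuck for good until proc-C gave back (0, 3, 0); in the order shown it finishes at step 2.
Minimality: the empty abort set fails — the state is deadlocked as it stands.
One survivor order: proc-D, proc-E, proc-B, proc-H. Verifying each step (post-abort pool first):
  pool = (3, 6, 0)
  proc-D needs (2, 3, 0) <= (3, 6, 0) -> finishes; pool += (3, 2, 1) = (6, 8, 1)
  proc-E needs (5, 8, 0) <= (6, 8, 1) -> finishes; pool += (1, 0, 1) = (7, 8, 2)
  proc-B needs (3, 8, 1) <= (7, 8, 2) -> finishes; pool += (0, 3, 0) = (7, 11, 2)
  proc-H needs (4, 1, 1) <= (7, 11, 2) -> finishes; pool += (2, 1, 0) = (9, 12, 2)


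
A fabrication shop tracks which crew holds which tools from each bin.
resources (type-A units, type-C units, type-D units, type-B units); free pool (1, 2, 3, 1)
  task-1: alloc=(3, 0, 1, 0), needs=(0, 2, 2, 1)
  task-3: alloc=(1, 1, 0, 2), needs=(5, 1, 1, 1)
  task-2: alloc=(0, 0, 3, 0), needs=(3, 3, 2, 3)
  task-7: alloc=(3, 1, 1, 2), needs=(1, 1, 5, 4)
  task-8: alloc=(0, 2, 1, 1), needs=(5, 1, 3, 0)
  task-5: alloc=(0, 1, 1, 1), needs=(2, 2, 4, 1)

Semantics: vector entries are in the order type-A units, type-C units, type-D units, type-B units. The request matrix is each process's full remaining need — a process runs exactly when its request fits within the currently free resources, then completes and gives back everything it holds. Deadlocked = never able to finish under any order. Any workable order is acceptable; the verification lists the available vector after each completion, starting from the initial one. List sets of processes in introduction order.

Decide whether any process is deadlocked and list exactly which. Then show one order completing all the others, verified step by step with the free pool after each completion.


The deadlocked set is task-3, task-2, task-7 and task-8.
Key observation: after task-1, task-5 the pool peaks at (4, 3, 5, 2), and each blocked process is short somewhere: task-3 on type-A units; task-2 on type-B units; task-7 on type-B units; task-8 on type-A units.
One completion order for the rest: task-1, task-5. Walking it through:
  pool = (1, 2, 3, 1)
  run task-1 (needs (0, 2, 2, 1), free (1, 2, 3, 1)); after release of (3, 0, 1, 0) the pool is (4, 2, 4, 1)
  run task-5 (needs (2, 2, 4, 1), free (4, 2, 4, 1)); after release of (0, 1, 1, 1) the pool is (4, 3, 5, 2)
The stuck group stays short no matter what:
  task-3 still needs (5, 1, 1, 1) but only (4, 3, 5, 2) is free — short on type-A units
  task-2 still needs (3, 3, 2, 3) but only (4, 3, 5, 2) is free — short on type-B units
  task-7 still needs (1, 1, 5, 4) but only (4, 3, 5, 2) is free — short on type-B units
  task-8 still needs (5, 1, 3, 0) but only (4, 3, 5, 2) is free — short on type-A units


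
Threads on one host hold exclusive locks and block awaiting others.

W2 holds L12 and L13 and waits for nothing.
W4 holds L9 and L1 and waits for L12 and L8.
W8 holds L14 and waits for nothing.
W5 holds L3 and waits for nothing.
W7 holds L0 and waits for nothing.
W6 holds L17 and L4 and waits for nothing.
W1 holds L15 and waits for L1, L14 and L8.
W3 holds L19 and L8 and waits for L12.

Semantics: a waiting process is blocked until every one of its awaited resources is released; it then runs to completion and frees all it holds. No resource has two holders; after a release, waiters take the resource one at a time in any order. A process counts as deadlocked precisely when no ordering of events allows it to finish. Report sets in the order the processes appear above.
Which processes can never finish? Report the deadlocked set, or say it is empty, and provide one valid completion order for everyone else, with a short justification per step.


No process is deadlocked.
Key observation: the waits form no ring: some process can always run, and its releases unblock the others one by one.
A valid finishing order for the others: W7, W2, W3, W8, W6, W4, W5, W1.
Verifying each step:
  run W7 (it waits on nothing); releases L0
  run W2 (it waits on nothing); releases L12 and L13
  W3 waits on L12 — all released -> runs and releases L19 and L8
  run W8 (it waits on nothing); releases L14
  run W6 (it waits on nothing); releases L17 and L4
  W4 waits on L12 and L8 — all released -> runs and releases L9 and L1
  run W5 (it waits on nothing); releases L3
  W1 waits on L1, L14 and L8 — all released -> runs and releases L15


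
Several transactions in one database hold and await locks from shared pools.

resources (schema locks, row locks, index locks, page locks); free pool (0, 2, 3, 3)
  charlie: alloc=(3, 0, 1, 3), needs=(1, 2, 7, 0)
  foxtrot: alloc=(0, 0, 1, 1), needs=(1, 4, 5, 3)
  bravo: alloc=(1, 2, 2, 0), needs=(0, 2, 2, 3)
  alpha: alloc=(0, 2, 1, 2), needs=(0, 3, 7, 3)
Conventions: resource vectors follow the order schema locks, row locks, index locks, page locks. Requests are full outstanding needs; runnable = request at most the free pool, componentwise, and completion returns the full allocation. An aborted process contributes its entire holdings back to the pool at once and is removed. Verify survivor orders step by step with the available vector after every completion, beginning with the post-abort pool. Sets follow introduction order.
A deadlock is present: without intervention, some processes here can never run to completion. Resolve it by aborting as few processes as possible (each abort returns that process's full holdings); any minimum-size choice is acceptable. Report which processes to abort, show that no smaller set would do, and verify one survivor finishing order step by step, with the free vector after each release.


The answer: abort charlie.
Key observation: alpha was stuck for good until charlie gave back (3, 0, 1, 3); in the order shown it finishes at step 3.
No smaller set exists: with zero aborts the deadlock remains.
Survivors finish in the order: bravo, foxtrot, alpha. Walking it through (pool after the aborts first):
  pool = (3, 2, 4, 6)
  bravo needs (0, 2, 2, 3) <= (3, 2, 4, 6) -> finishes; pool += (1, 2, 2, 0) = (4, 4, 6, 6)
  foxtrot needs (1, 4, 5, 3) <= (4, 4, 6, 6) -> finishes; pool += (0, 0, 1, 1) = (4, 4, 7, 7)
  alpha needs (0, 3, 7, 3) <= (4, 4, 7, 7) -> finishes; pool += (0, 2, 1, 2) = (4, 6, 8, 9)


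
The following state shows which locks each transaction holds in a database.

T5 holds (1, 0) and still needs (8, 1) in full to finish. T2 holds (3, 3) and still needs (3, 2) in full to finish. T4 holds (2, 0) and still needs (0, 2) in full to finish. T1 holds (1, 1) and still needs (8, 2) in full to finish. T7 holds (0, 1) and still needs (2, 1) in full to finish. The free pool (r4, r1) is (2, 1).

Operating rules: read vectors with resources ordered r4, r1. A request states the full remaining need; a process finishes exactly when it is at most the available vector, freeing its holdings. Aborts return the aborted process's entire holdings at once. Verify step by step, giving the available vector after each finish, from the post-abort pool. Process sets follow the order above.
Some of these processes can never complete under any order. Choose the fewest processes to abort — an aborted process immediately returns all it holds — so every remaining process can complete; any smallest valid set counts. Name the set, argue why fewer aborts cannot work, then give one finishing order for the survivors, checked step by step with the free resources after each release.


Minimum abort set: T5.
Key observation: aborting T5 returns (1, 0), and T1 — hopeless before — runs at step 4 with the returned capacity in the pool.
Why nothing smaller works: aborting no one leaves the state deadlocked as given.
Survivors finish in the order: T7, T2, T4, T1. Check, step by step (pool after the aborts first):
  pool = (3, 1)
  T7 needs (2, 1) <= (3, 1) -> finishes; pool += (0, 1) = (3, 2)
  T2 needs (3, 2) <= (3, 2) -> finishes; pool += (3, 3) = (6, 5)
  T4 needs (0, 2) <= (6, 5) -> finishes; pool += (2, 0) = (8, 5)
  T1 needs (8, 2) <= (8, 5) -> finishes; pool += (1, 1) = (9, 6)


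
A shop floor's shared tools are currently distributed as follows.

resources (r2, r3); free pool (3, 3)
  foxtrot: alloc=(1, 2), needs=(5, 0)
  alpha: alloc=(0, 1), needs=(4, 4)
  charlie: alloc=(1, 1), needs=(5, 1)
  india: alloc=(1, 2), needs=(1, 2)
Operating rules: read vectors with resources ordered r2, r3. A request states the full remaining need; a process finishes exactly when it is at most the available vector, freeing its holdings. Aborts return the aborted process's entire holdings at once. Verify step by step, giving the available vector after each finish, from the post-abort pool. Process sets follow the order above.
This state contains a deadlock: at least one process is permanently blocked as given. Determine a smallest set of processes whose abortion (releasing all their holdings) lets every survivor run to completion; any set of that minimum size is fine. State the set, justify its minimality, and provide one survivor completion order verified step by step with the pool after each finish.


Minimum abort set: foxtrot.
Key observation: charlie was stuck for good until foxtrot gave back (1, 2); in the order shown it finishes at step 2.
Why nothing smaller works: aborting no one leaves the state deadlocked as given.
One survivor order: india, charlie, alpha. Walking it through (post-abort pool first):
  pool = (4, 5)
  india: need (1, 2) fits (4, 5); releases (1, 2), pool now (5, 7)
  charlie: need (5, 1) fits (5, 7); releases (1, 1), pool now (6, 8)
  alpha: need (4, 4) fits (6, 8); releases (0, 1), pool now (6, 9)


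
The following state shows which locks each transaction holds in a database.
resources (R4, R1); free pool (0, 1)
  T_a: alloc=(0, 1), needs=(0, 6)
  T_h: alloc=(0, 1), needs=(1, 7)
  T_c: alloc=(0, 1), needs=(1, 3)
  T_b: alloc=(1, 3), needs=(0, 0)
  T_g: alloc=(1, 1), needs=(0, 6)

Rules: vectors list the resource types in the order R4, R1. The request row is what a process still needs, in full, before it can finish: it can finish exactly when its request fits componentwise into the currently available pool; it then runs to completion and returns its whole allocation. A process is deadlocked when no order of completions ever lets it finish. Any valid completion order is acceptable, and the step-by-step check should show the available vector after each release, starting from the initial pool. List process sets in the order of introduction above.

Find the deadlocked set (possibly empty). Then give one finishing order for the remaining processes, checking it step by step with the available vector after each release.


The deadlocked set is T_a, T_h and T_g.
Key observation: no order helps: past T_b, T_c, the free pool tops out at (1, 5), below what each blocked process needs in R1.
One completion order for the rest: T_b, T_c. Walking it through:
  pool = (0, 1)
  T_b needs (0, 0) <= (0, 1) -> finishes; pool += (1, 3) = (1, 4)
  T_c needs (1, 3) <= (1, 4) -> finishes; pool += (0, 1) = (1, 5)
None of the blocked processes ever fits:
  T_a cannot run: need (0, 6) vs free (1, 5) (insufficient R1)
  T_h cannot run: need (1, 7) vs free (1, 5) (insufficient R1)
  T_g cannot run: need (0, 6) vs free (1, 5) (insufficient R1)


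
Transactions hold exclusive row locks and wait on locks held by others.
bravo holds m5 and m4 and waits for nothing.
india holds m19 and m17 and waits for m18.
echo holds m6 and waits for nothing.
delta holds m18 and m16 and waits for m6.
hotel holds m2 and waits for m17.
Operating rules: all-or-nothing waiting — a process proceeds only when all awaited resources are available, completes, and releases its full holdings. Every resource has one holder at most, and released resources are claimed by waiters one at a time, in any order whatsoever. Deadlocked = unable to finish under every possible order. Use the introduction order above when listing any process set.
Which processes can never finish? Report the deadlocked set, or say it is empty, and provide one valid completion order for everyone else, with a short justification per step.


Nothing here is deadlocked.
Key observation: the wait graph is acyclic; completion cascades from the unblocked processes through everyone else.
The rest can finish in the order bravo, echo, delta, india, hotel.
Step-by-step check:
  bravo: no waits; runs immediately, freeing m5 and m4
  echo: no waits; runs immediately, freeing m6
  delta waits on m6 — all released -> runs and releases m18 and m16
  india waits on m18 — all released -> runs and releases m19 and m17
  hotel waits on m17 — all released -> runs and releases m2


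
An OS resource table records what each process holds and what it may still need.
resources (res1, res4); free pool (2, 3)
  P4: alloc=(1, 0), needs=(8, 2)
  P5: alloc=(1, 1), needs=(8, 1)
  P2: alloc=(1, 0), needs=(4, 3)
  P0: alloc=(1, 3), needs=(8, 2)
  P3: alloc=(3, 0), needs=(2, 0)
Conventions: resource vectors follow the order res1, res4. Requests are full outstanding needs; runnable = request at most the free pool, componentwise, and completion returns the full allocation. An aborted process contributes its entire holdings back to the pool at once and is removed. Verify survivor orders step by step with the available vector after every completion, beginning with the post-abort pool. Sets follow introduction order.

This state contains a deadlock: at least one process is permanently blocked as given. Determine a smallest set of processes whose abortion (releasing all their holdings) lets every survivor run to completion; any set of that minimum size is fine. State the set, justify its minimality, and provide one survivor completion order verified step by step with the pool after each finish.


The answer: abort P5 and P0.
Key observation: aborting P5 and P0 returns (2, 4), and P4 — hopeless before — runs at step 3 with the returned capacity in the pool.
No one abort is enough; case by case: P4 alone leaves P5 blocked (short on res1); P5 alone leaves P4 blocked (short on res1); P2 alone leaves P4 blocked (short on res1); P0 alone leaves P4 blocked (short on res1); P3 alone leaves P4 blocked (short on res1).
One survivor order: P3, P2, P4. Check, step by step (post-abort pool first):
  pool = (4, 7)
  P3: need (2, 0) fits (4, 7); releases (3, 0), pool now (7, 7)
  P2: need (4, 3) fits (7, 7); releases (1, 0), pool now (8, 7)
  P4: need (8, 2) fits (8, 7); releases (1, 0), pool now (9, 7)


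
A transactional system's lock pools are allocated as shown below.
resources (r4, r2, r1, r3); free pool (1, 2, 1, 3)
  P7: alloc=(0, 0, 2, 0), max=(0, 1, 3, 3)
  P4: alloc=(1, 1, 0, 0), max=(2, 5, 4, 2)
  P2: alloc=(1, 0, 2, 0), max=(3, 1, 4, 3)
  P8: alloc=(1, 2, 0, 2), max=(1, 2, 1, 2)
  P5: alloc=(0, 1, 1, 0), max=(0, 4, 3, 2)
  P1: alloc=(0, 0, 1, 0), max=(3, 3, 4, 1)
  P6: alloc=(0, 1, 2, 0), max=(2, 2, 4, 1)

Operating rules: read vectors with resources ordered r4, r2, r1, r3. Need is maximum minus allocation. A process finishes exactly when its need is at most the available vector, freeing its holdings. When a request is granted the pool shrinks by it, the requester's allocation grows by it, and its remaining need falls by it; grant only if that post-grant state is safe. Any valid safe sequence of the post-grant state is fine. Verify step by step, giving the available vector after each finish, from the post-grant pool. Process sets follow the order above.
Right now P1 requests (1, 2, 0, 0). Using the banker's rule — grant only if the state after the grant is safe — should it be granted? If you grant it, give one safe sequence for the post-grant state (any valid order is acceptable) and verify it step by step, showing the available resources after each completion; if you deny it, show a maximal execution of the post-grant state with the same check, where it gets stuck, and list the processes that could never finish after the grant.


DENY — the pretend-granted state is unsafe.
Key observation: after P8, P7 the pool peaks at (1, 2, 3, 5), and each blocked process is short somewhere: P4 on r2, r1; P2 on r4; P5 on r2; P1 on r4; P6 on r4.
After a pretend grant, a maximal execution: P8, P7 — then nothing else fits. Walking it through:
  pool = (0, 0, 1, 3)
  run P8 (needs (0, 0, 1, 0), free (0, 0, 1, 3)); after release of (1, 2, 0, 2) the pool is (1, 2, 1, 5)
  run P7 (needs (0, 1, 1, 3), free (1, 2, 1, 5)); after release of (0, 0, 2, 0) the pool is (1, 2, 3, 5)
  P4 still needs (1, 4, 4, 2) but only (1, 2, 3, 5) is free — short on r2 and r1
  P2 still needs (2, 1, 2, 3) but only (1, 2, 3, 5) is free — short on r4
  P5 still needs (0, 3, 2, 2) but only (1, 2, 3, 5) is free — short on r2
  P1 still needs (2, 1, 3, 1) but only (1, 2, 3, 5) is free — short on r4
  P6 still needs (2, 1, 2, 1) but only (1, 2, 3, 5) is free — short on r4
Processes that could never finish after the grant: P4, P2, P5, P1 and P6.


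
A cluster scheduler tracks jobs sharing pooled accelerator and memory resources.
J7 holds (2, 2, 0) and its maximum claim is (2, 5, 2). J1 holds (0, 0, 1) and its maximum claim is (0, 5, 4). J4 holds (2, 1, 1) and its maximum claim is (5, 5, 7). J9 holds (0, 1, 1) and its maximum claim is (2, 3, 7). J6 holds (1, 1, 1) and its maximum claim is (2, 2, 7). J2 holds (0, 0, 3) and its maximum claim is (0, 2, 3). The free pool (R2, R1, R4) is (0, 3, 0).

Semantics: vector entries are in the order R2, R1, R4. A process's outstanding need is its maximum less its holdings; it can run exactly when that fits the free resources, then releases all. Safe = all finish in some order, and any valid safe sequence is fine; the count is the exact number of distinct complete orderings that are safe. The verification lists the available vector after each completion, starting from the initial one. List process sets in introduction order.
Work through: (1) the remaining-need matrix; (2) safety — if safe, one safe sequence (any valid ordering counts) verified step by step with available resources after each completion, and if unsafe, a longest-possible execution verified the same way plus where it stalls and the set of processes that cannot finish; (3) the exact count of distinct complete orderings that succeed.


(1) Outstanding need per process (order R2, R1, R4):
  J7: (0, 3, 2)
  J1: (0, 5, 3)
  J4: (3, 4, 6)
  J9: (2, 2, 6)
  J6: (1, 1, 6)
  J2: (0, 2, 0)
(2) UNSAFE — no complete ordering exists.
Key observation: even finishing J2, J7, J1 leaves just (2, 5, 4) free — too little R4 for any of the remaining processes.
The run J2, J7, J1 cannot be extended any further. Step-by-step check:
  pool = (0, 3, 0)
  J2: need (0, 2, 0) fits (0, 3, 0); releases (0, 0, 3), pool now (0, 3, 3)
  J7: need (0, 3, 2) fits (0, 3, 3); releases (2, 2, 0), pool now (2, 5, 3)
  J1: need (0, 5, 3) fits (2, 5, 3); releases (0, 0, 1), pool now (2, 5, 4)
  blocked: J4 wants (3, 4, 6), pool (2, 5, 4) — not enough R2 and R4
  blocked: J9 wants (2, 2, 6), pool (2, 5, 4) — not enough R4
  blocked: J6 wants (1, 1, 6), pool (2, 5, 4) — not enough R4
Permanently blocked: J4, J9 and J6.
(3) Precisely 0 of the possible complete orderings are safe sequences.


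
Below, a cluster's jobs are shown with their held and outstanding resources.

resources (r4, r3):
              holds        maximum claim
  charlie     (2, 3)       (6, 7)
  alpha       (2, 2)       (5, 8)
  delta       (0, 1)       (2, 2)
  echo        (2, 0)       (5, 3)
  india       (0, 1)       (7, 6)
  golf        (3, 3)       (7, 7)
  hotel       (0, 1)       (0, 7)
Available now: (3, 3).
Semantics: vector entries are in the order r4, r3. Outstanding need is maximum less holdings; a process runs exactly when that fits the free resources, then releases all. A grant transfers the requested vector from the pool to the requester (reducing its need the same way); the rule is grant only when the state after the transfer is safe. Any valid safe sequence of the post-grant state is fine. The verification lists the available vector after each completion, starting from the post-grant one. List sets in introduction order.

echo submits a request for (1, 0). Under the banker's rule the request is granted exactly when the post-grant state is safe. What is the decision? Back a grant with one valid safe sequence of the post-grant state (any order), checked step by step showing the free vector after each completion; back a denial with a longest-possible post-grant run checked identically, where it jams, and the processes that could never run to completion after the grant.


GRANT — the state after the grant stays safe, e.g. via delta, echo, golf, india, charlie, hotel, alpha.
Key observation: (2, 3) free after granting still covers delta first, and each release covers the next.
Check on the post-grant state, step by step:
  pool = (2, 3)
  delta: need (2, 1) fits (2, 3); releases (0, 1), pool now (2, 4)
  echo: need (2, 3) fits (2, 4); releases (3, 0), pool now (5, 4)
  golf: need (4, 4) fits (5, 4); releases (3, 3), pool now (8, 7)
  india: need (7, 5) fits (8, 7); releases (0, 1), pool now (8, 8)
  charlie: need (4, 4) fits (8, 8); releases (2, 3), pool now (10, 11)
  hotel: need (0, 6) fits (10, 11); releases (0, 1), pool now (10, 12)
  alpha: need (3, 6) fits (10, 12); releases (2, 2), pool now (12, 14)


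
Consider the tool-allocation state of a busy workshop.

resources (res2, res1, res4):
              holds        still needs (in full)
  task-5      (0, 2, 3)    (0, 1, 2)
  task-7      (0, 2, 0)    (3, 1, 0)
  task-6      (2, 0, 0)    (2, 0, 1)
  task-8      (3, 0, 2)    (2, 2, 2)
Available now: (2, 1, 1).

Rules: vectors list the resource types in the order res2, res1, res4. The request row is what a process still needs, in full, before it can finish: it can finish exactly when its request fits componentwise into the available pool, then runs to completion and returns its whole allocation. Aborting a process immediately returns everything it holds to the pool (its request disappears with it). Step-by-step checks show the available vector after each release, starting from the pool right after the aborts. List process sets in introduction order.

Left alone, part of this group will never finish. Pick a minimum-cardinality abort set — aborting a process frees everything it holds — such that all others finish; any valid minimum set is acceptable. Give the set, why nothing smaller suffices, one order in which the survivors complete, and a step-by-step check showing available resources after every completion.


Abort task-5.
Key observation: task-8 had no path to completion before; after the abort of task-5 ((0, 2, 3) returned), step 3 is where it fits.
No smaller set exists: with zero aborts the deadlock remains.
One survivor order: task-6, task-7, task-8. Step-by-step check (post-abort pool first):
  pool = (2, 3, 4)
  run task-6 (needs (2, 0, 1), free (2, 3, 4)); after release of (2, 0, 0) the pool is (4, 3, 4)
  run task-7 (needs (3, 1, 0), free (4, 3, 4)); after release of (0, 2, 0) the pool is (4, 5, 4)
  run task-8 (needs (2, 2, 2), free (4, 5, 4)); after release of (3, 0, 2) the pool is (7, 5, 6)


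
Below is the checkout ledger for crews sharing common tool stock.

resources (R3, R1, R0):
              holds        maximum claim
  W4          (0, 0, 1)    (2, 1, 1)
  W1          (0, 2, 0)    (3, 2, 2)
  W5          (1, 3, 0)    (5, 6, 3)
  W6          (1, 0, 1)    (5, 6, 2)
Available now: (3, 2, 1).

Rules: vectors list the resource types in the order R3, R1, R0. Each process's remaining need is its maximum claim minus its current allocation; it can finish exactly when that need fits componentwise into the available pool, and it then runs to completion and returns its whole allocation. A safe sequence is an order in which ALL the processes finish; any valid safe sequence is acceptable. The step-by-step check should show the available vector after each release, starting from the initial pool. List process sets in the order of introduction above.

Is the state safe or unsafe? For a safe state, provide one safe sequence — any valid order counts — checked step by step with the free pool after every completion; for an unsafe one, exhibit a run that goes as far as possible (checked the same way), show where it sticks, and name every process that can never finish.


UNSAFE.
Key observation: after W4, W1 complete, (3, 4, 2) is the best the pool ever gets, yet each leftover process wants more R3.
A maximal execution: W4, W1 — then nothing else fits. Verifying each step:
  pool = (3, 2, 1)
  W4 needs (2, 1, 0) <= (3, 2, 1) -> finishes; pool += (0, 0, 1) = (3, 2, 2)
  W1 needs (3, 0, 2) <= (3, 2, 2) -> finishes; pool += (0, 2, 0) = (3, 4, 2)
  blocked: W5 wants (4, 3, 3), pool (3, 4, 2) — not enough R3 and R0
  blocked: W6 wants (4, 6, 1), pool (3, 4, 2) — not enough R3 and R1
Permanently blocked: W5 and W6.


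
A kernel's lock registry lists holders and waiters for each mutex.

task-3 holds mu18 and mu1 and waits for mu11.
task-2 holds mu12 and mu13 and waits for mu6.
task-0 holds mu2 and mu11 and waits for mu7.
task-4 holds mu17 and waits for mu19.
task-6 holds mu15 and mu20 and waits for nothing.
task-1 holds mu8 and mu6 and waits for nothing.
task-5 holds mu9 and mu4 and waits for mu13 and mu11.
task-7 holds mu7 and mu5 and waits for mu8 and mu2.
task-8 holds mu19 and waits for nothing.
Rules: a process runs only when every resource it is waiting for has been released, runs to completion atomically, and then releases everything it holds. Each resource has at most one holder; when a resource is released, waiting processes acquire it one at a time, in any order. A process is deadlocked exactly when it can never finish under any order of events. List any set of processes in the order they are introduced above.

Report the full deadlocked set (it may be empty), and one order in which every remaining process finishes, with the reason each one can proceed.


Deadlocked: task-3, task-0, task-5 and task-7.
Key observation: along task-0 -> task-7 -> task-0, each member waits on what the next one holds — a deadlock; task-3 and task-5 wait into the deadlock from upstream.
The rest can finish in the order task-8, task-1, task-6, task-2, task-4.
Verifying each step:
  run task-8 (it waits on nothing); releases mu19
  run task-1 (it waits on nothing); releases mu8 and mu6
  run task-6 (it waits on nothing); releases mu15 and mu20
  task-2: everything it awaited (mu6) is free; runs, freeing mu12 and mu13
  task-4: everything it awaited (mu19) is free; runs, freeing mu17


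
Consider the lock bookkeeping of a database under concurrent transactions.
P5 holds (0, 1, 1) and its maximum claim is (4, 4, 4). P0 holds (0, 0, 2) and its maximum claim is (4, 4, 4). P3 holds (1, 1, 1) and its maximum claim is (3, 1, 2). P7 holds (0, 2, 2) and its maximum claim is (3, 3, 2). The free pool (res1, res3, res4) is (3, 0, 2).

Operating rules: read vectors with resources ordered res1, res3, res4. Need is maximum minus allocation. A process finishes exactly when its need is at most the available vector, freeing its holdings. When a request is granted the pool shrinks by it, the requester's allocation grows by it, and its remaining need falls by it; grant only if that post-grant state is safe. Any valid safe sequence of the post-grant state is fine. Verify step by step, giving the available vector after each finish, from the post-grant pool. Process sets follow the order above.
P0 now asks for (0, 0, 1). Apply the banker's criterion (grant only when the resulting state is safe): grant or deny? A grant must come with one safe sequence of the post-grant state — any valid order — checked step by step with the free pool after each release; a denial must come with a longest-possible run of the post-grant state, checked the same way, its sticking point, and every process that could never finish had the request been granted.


GRANT — the state after the grant stays safe, e.g. via P3, P7, P5, P0.
Key observation: granting shrinks the pool to (3, 0, 1), yet P3 still fits and the chain goes through.
Check on the post-grant state, step by step:
  pool = (3, 0, 1)
  P3 needs (2, 0, 1) <= (3, 0, 1) -> finishes; pool += (1, 1, 1) = (4, 1, 2)
  P7 needs (3, 1, 0) <= (4, 1, 2) -> finishes; pool += (0, 2, 2) = (4, 3, 4)
  P5 needs (4, 3, 3) <= (4, 3, 4) -> finishes; pool += (0, 1, 1) = (4, 4, 5)
  P0 needs (4, 4, 1) <= (4, 4, 5) -> finishes; pool += (0, 0, 3) = (4, 4, 8)
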